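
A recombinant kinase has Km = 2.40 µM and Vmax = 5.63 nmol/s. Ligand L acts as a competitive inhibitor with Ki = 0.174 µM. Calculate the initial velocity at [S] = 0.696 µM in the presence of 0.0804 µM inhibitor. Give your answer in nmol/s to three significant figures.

0.932 nmol/s

α = 1 + [I]/Ki = 1 + 0.0804/0.174 = 1.462.
For a competitive inhibitor, Vmax is unchanged and the apparent Km becomes α·Km: Km,app = 3.51 µM, Vmax,app = 5.63 nmol/s.
v = Vmax,app·[S]/(Km,app + [S]) = 5.63 × 0.696/(3.51 + 0.696) = 0.932 nmol/s.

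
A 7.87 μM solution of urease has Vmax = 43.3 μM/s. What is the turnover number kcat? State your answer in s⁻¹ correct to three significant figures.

5.50 s⁻¹

kcat = Vmax/[E]total = 43.3 μM/s / 7.87 μM = 5.50 s⁻¹.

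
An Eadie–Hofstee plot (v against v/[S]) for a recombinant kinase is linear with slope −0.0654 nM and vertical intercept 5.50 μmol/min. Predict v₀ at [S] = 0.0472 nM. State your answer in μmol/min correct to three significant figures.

2.31 μmol/min

In the Eadie–Hofstee form v = Vmax − Km·(v/[S]), the slope is −Km and the intercept is Vmax, so Km = 0.0654 nM and Vmax = 5.50 μmol/min.
v = 5.50 × 0.0472/(0.0654 + 0.0472) = 2.31 μmol/min.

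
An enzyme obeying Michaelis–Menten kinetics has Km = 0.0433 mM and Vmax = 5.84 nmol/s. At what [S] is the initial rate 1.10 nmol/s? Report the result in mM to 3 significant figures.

Rearranging v = Vmax[S]/(Km+[S]) gives [S] = Km·v/(Vmax − v).
[S] = 0.0433 × 1.10 / (5.84 − 1.10) = 0.04763/4.740 = 0.0100 mM.

0.0100 mM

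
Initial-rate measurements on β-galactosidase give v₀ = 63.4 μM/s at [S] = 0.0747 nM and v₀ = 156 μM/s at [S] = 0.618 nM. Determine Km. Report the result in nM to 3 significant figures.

0.155 nM

In reciprocal form, 1/v = (Km/Vmax)·(1/[S]) + 1/Vmax. The two points give (1/[S], 1/v) = (13.39, 0.01577) and (1.618, 0.006410).
Slope = (0.01577 − 0.006410)/(13.39 − 1.618) = 0.0007955; intercept = 0.01577 − 0.0007955×13.39 = 0.005123.
Vmax = 1/intercept = 195 μM/s; Km = slope × Vmax = 0.0007955 × 195 = 0.155 nM.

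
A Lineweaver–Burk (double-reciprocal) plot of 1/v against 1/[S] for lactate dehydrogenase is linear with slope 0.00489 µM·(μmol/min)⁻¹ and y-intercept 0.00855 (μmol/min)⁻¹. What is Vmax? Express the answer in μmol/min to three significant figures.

117 μmol/min

The y-intercept of a Lineweaver–Burk plot equals 1/Vmax, so Vmax = 1/0.00855 = 117 μmol/min.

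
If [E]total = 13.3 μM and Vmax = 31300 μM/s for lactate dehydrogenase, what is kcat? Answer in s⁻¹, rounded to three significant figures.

kcat = Vmax/[E]total = 31300 μM/s / 13.3 μM = 2350 s⁻¹.

2350 s⁻¹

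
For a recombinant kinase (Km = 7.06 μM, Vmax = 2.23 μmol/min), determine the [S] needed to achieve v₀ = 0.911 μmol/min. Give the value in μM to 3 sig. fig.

Rearranging v = Vmax[S]/(Km+[S]) gives [S] = Km·v/(Vmax − v).
[S] = 7.06 × 0.911 / (2.23 − 0.911) = 6.432/1.319 = 4.88 μM.

4.88 μM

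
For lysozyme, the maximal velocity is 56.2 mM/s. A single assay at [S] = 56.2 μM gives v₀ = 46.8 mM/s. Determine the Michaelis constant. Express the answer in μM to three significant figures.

From v = Vmax[S]/(Km+[S]), Km = [S](Vmax − v)/v.
Km = 56.2 × (56.2 − 46.8) / 46.8 = 528.3/46.8 = 11.3 μM.

11.3 μM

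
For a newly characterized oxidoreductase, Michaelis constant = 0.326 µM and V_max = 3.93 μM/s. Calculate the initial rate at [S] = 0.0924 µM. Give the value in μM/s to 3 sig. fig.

v = Vmax·[S]/(Km + [S]) = 3.93 × 0.0924 / (0.326 + 0.0924)
  = 0.3631 / 0.4184 = 0.868 μM/s.

0.868 μM/s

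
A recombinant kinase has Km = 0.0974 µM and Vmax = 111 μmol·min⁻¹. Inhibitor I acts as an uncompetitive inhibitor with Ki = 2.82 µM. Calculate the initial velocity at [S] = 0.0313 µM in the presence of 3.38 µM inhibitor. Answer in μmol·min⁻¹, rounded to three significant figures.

20.9 μmol·min⁻¹

α = 1 + [I]/Ki = 1 + 3.38/2.82 = 2.199.
For an uncompetitive inhibitor, both parameters are divided by α, giving Vmax/α and Km/α: Km,app = 0.0443 µM, Vmax,app = 50.5 μmol·min⁻¹.
v = Vmax,app·[S]/(Km,app + [S]) = 50.5 × 0.0313/(0.0443 + 0.0313) = 20.9 μmol·min⁻¹.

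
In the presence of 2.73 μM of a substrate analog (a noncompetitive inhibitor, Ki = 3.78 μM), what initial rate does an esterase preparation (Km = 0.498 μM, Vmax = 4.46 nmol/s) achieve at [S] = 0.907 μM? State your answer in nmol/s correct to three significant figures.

1.67 nmol/s

With α = 1 + [I]/Ki = 1 + 2.73/3.78 = 1.722, the noncompetitive rate law is v = (Vmax/α)·[S] / (Km + [S]).
v = (4.46/1.722)×0.907 / (0.498 + 0.907) = 2.349/1.405 = 1.67 nmol/s.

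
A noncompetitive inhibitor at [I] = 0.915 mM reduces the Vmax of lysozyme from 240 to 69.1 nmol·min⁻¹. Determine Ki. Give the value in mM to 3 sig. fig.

Noncompetitive: Vmax,app = Vmax/α with α = 1 + [I]/Ki.
α = Vmax/Vmax,app = 240/69.1 = 3.473.
Since α = 1 + [I]/Ki, [I]/Ki = 3.473 − 1 = 2.473 and Ki = 0.915/2.473 = 0.370 mM.

0.370 mM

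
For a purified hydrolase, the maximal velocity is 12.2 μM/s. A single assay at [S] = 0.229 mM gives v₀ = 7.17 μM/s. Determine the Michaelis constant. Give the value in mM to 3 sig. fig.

0.161 mM

v/Vmax = 7.17/12.2 = 0.5877 = [S]/(Km+[S]).
So Km + [S] = [S]/0.5877 = 0.3897 mM, giving Km = 0.3897 − 0.229 = 0.161 mM.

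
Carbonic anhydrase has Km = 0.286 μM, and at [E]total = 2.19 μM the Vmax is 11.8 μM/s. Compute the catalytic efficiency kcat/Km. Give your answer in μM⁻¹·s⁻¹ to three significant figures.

18.8 μM⁻¹·s⁻¹

kcat = Vmax/[E]total = 11.8/2.19 = 5.39 s⁻¹.
kcat/Km = 5.39/0.286 = 18.8 μM⁻¹·s⁻¹.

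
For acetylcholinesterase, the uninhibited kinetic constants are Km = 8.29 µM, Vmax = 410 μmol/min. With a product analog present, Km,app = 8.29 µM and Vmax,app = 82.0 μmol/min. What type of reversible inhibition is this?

noncompetitive

Vmax decreases (410 → 82.0 μmol/min) while Km is unchanged — pure noncompetitive inhibition.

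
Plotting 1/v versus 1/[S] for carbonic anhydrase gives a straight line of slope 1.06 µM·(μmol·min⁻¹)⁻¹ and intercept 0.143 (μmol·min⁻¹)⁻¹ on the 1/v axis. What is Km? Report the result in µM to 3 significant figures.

7.41 µM

y-intercept = 1/Vmax ⇒ Vmax = 6.99 μmol·min⁻¹; slope = Km/Vmax ⇒ Km = slope × Vmax.
Km = 1.06 × 6.99 = 7.41 µM.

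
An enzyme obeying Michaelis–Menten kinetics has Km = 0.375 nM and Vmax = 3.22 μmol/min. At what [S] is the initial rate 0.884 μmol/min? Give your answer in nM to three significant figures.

Rearranging v = Vmax[S]/(Km+[S]) gives [S] = Km·v/(Vmax − v).
[S] = 0.375 × 0.884 / (3.22 − 0.884) = 0.3315/2.336 = 0.142 nM.

0.142 nM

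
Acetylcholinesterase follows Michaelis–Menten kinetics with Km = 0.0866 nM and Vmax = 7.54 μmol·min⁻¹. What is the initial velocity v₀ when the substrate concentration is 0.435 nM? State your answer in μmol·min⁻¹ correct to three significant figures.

6.29 μmol·min⁻¹

[S]/(Km+[S]) = 0.435/0.5216 = 0.8340, the fractional saturation.
v = 0.8340 × Vmax = 0.8340 × 7.54 = 6.29 μmol·min⁻¹.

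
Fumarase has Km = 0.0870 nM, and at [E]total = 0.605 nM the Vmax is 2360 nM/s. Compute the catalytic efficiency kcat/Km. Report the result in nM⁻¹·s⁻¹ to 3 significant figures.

44800 nM⁻¹·s⁻¹

kcat = Vmax/[E]total = 2360/0.605 = 3900 s⁻¹.
kcat/Km = 3900/0.0870 = 44800 nM⁻¹·s⁻¹.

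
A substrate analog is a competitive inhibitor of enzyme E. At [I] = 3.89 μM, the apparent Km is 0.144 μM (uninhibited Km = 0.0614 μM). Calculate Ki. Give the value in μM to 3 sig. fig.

Competitive: Km,app = α·Km with α = 1 + [I]/Ki.
α = Km,app/Km = 0.144/0.0614 = 2.345.
Since α = 1 + [I]/Ki, [I]/Ki = 2.345 − 1 = 1.345 and Ki = 3.89/1.345 = 2.89 μM.

2.89 μM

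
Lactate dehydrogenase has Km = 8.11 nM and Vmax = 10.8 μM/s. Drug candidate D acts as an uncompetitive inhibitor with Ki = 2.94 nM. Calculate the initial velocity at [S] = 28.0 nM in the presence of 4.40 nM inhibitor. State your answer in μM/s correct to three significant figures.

α = 1 + [I]/Ki = 1 + 4.40/2.94 = 2.497.
For an uncompetitive inhibitor, both parameters are divided by α, giving Vmax/α and Km/α: Km,app = 3.25 nM, Vmax,app = 4.33 μM/s.
v = Vmax,app·[S]/(Km,app + [S]) = 4.33 × 28.0/(3.25 + 28.0) = 3.88 μM/s.

3.88 μM/s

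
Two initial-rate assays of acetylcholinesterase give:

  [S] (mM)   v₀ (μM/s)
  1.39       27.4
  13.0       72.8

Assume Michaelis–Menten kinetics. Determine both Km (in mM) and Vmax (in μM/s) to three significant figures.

From v = Vmax[S]/(Km+[S]), each point gives Vmax = v(Km+[S])/[S].
Equating: 27.4(Km+1.39)/1.39 = 72.8(Km+13.0)/13.0.
19.71·Km + 27.4 = 5.600·Km + 72.8, so (19.71 − 5.600)·Km = 72.8 − 27.4.
Km = 45.40/14.11 = 3.22 mM; then Vmax = 27.4(3.22+1.39)/1.39 = 90.8 μM/s.

Km = 3.22 mM; Vmax = 90.8 μM/s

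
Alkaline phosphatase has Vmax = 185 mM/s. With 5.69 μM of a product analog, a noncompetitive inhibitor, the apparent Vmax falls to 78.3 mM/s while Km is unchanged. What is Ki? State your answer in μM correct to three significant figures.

4.18 μM

Noncompetitive: Vmax,app = Vmax/α with α = 1 + [I]/Ki.
α = Vmax/Vmax,app = 185/78.3 = 2.363.
Ki = [I]/(α − 1) = 5.69/1.363 = 4.18 μM.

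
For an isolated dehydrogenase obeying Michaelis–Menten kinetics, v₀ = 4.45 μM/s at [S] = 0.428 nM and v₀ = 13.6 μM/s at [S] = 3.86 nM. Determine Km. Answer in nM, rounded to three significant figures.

1.33 nM

In reciprocal form, 1/v = (Km/Vmax)·(1/[S]) + 1/Vmax. The two points give (1/[S], 1/v) = (2.336, 0.2247) and (0.2591, 0.07353).
Slope = (0.2247 − 0.07353)/(2.336 − 0.2591) = 0.07278; intercept = 0.2247 − 0.07278×2.336 = 0.05467.
Vmax = 1/intercept = 18.3 μM/s; Km = slope × Vmax = 0.07278 × 18.3 = 1.33 nM.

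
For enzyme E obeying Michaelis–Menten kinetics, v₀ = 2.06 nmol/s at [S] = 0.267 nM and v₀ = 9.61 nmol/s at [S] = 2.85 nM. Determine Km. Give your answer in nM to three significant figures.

In reciprocal form, 1/v = (Km/Vmax)·(1/[S]) + 1/Vmax. The two points give (1/[S], 1/v) = (3.745, 0.4854) and (0.3509, 0.1041).
Slope = (0.4854 − 0.1041)/(3.745 − 0.3509) = 0.1124; intercept = 0.4854 − 0.1124×3.745 = 0.06464.
Vmax = 1/intercept = 15.5 nmol/s; Km = slope × Vmax = 0.1124 × 15.5 = 1.74 nM.

1.74 nM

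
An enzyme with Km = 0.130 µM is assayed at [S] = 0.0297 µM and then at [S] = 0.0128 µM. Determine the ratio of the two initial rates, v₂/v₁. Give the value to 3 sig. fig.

0.482

Since Vmax cancels, v₂/v₁ = [S]₂(Km+[S]₁) / [S]₁(Km+[S]₂).
= 0.0128×(0.130+0.0297) / (0.0297×(0.130+0.0128)) = 0.002044/0.004241 = 0.482.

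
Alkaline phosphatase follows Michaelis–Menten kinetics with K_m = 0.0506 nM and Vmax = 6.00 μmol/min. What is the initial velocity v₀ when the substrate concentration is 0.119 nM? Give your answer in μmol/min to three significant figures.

4.21 μmol/min

[S]/(Km+[S]) = 0.119/0.1696 = 0.7017, the fractional saturation.
v = 0.7017 × Vmax = 0.7017 × 6.00 = 4.21 μmol/min.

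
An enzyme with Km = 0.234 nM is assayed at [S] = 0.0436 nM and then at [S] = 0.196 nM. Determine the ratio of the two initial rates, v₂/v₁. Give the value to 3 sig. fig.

The fractional saturations are [S]/(Km+[S]) = 0.0436/0.2776 = 0.1571 and 0.196/0.4300 = 0.4558.
v₂/v₁ is just their ratio: 0.4558/0.1571 = 2.90.

2.90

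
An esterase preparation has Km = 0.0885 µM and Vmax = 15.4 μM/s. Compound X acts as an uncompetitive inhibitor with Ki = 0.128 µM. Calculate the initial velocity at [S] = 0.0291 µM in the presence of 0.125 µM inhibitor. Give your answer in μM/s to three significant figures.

With α = 1 + [I]/Ki = 1 + 0.125/0.128 = 1.977, the uncompetitive rate law is v = (Vmax/α)·[S] / (Km/α + [S]).
v = (15.4/1.977)×0.0291 / (0.0885/1.977 + 0.0291) = 0.2267/0.07387 = 3.07 μM/s.

3.07 μM/s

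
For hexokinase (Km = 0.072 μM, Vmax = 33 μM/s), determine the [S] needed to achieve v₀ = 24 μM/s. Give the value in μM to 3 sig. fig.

0.192 μM

Rearranging v = Vmax[S]/(Km+[S]) gives [S] = Km·v/(Vmax − v).
[S] = 0.072 × 24 / (33 − 24) = 1.728/9.000 = 0.192 μM.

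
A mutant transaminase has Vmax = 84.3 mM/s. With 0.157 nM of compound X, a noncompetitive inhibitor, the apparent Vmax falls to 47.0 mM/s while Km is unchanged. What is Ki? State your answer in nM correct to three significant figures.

0.198 nM

Noncompetitive: Vmax,app = Vmax/α with α = 1 + [I]/Ki.
α = Vmax/Vmax,app = 84.3/47.0 = 1.794.
Since α = 1 + [I]/Ki, [I]/Ki = 1.794 − 1 = 0.7936 and Ki = 0.157/0.7936 = 0.198 nM.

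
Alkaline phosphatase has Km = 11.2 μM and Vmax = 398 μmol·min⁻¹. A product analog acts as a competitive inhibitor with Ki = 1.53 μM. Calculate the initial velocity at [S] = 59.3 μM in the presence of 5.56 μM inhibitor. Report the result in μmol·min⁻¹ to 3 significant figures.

212 μmol·min⁻¹

With α = 1 + [I]/Ki = 1 + 5.56/1.53 = 4.634, the competitive rate law is v = Vmax[S] / (αKm + [S]).
v = 398×59.3 / (4.634×11.2 + 59.3) = 23600/111.2 = 212 μmol·min⁻¹.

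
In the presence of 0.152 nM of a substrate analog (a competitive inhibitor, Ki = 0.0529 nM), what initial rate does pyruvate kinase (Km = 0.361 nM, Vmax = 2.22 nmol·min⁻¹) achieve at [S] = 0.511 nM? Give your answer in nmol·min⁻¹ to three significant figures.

α = 1 + [I]/Ki = 1 + 0.152/0.0529 = 3.873.
For a competitive inhibitor, Vmax is unchanged and the apparent Km becomes α·Km: Km,app = 1.40 nM, Vmax,app = 2.22 nmol·min⁻¹.
v = Vmax,app·[S]/(Km,app + [S]) = 2.22 × 0.511/(1.40 + 0.511) = 0.594 nmol·min⁻¹.

0.594 nmol·min⁻¹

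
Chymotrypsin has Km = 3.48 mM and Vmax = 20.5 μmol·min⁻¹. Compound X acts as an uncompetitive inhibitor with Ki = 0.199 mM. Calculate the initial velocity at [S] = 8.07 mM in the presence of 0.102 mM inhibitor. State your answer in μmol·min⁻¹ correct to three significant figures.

α = 1 + [I]/Ki = 1 + 0.102/0.199 = 1.513.
For an uncompetitive inhibitor, both parameters are divided by α, giving Vmax/α and Km/α: Km,app = 2.30 mM, Vmax,app = 13.6 μmol·min⁻¹.
v = Vmax,app·[S]/(Km,app + [S]) = 13.6 × 8.07/(2.30 + 8.07) = 10.5 μmol·min⁻¹.

10.5 μmol·min⁻¹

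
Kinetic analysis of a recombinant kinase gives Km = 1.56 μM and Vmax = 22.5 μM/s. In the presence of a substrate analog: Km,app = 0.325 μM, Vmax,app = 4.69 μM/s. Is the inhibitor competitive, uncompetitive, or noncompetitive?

uncompetitive

Both Km and Vmax decrease by the same factor (~4.80-fold) — characteristic of uncompetitive inhibition.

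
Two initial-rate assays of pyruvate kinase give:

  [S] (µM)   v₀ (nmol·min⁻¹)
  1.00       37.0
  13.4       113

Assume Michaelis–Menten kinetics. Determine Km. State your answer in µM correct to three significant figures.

From v = Vmax[S]/(Km+[S]), each point gives Vmax = v(Km+[S])/[S].
Equating: 37.0(Km+1.00)/1.00 = 113(Km+13.4)/13.4.
37.00·Km + 37.0 = 8.433·Km + 113, so (37.00 − 8.433)·Km = 113 − 37.0.
Km = 76.00/28.57 = 2.66 µM; then Vmax = 37.0(2.66+1.00)/1.00 = 135 nmol·min⁻¹.

2.66 µM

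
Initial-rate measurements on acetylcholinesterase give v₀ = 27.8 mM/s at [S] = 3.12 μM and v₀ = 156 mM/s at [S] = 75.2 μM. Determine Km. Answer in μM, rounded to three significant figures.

In reciprocal form, 1/v = (Km/Vmax)·(1/[S]) + 1/Vmax. The two points give (1/[S], 1/v) = (0.3205, 0.03597) and (0.01330, 0.006410).
Slope = (0.03597 − 0.006410)/(0.3205 − 0.01330) = 0.09622; intercept = 0.03597 − 0.09622×0.3205 = 0.005131.
Vmax = 1/intercept = 195 mM/s; Km = slope × Vmax = 0.09622 × 195 = 18.8 μM.

18.8 μM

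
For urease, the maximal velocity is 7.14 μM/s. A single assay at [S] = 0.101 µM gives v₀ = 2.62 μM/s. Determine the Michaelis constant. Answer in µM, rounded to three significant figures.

v/Vmax = 2.62/7.14 = 0.3669 = [S]/(Km+[S]).
So Km + [S] = [S]/0.3669 = 0.2752 µM, giving Km = 0.2752 − 0.101 = 0.174 µM.

0.174 µM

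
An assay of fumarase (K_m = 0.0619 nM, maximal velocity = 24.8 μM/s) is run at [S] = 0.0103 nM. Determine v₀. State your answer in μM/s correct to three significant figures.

[S]/(Km+[S]) = 0.0103/0.07220 = 0.1427, the fractional saturation.
v = 0.1427 × Vmax = 0.1427 × 24.8 = 3.54 μM/s.

3.54 μM/s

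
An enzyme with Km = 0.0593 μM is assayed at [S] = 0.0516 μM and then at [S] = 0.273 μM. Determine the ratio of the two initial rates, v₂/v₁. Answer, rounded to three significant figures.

Since Vmax cancels, v₂/v₁ = [S]₂(Km+[S]₁) / [S]₁(Km+[S]₂).
= 0.273×(0.0593+0.0516) / (0.0516×(0.0593+0.273)) = 0.03028/0.01715 = 1.77.

1.77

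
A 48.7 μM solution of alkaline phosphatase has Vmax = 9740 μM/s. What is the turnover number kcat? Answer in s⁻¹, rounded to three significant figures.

kcat = Vmax/[E]total = 9740 μM/s / 48.7 μM = 200 s⁻¹.

200 s⁻¹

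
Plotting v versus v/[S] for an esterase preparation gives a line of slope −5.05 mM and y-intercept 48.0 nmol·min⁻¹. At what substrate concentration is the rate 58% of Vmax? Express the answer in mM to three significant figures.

6.97 mM

The Eadie–Hofstee slope gives Km = 5.05 mM (slope = −Km).
v/Vmax = [S]/(Km+[S]) = 0.58 ⇒ [S] = Km·0.58/(1−0.58) = 5.05 × 1.381 = 6.97 mM.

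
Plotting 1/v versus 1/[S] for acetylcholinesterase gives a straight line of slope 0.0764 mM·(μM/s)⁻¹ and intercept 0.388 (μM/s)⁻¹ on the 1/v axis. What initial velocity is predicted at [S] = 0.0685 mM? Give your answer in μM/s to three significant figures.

The y-intercept is 1/Vmax, so Vmax = 1/0.388 = 2.58 μM/s.
The slope is Km/Vmax, so Km = 0.0764 × 2.58 = 0.197 mM.
Then v = 2.58 × 0.0685/(0.197 + 0.0685) = 0.665 μM/s.

0.665 μM/s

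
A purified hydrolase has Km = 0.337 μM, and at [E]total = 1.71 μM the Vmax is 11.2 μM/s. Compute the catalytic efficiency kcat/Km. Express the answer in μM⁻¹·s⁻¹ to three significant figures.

19.4 μM⁻¹·s⁻¹

kcat = Vmax/[E]total = 11.2/1.71 = 6.55 s⁻¹.
kcat/Km = 6.55/0.337 = 19.4 μM⁻¹·s⁻¹.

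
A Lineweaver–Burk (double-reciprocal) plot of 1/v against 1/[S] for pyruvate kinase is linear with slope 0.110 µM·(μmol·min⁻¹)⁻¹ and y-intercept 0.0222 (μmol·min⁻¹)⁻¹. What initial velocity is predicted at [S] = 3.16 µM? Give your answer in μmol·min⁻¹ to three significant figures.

17.5 μmol·min⁻¹

The y-intercept is 1/Vmax, so Vmax = 1/0.0222 = 45.0 μmol·min⁻¹.
The slope is Km/Vmax, so Km = 0.110 × 45.0 = 4.95 µM.
Then v = 45.0 × 3.16/(4.95 + 3.16) = 17.5 μmol·min⁻¹.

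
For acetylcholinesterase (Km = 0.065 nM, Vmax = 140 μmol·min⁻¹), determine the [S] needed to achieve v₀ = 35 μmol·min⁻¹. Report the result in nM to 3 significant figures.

0.0217 nM

The required fractional saturation is v/Vmax = 35/140 = 0.2500.
Then [S]/(Km+[S]) = 0.2500 ⇒ [S] = 0.065 × 0.2500/(1 − 0.2500) = 0.0217 nM.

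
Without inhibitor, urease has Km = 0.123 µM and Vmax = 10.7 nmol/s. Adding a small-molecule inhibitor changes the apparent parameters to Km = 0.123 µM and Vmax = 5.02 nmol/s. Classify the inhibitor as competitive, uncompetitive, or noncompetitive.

noncompetitive

Vmax decreases (10.7 → 5.02 nmol/s) while Km is unchanged — pure noncompetitive inhibition.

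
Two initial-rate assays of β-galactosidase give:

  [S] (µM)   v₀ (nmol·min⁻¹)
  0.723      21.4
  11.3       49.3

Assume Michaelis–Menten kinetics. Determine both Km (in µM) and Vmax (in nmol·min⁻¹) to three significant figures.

Km = 1.11 µM; Vmax = 54.1 nmol·min⁻¹

In reciprocal form, 1/v = (Km/Vmax)·(1/[S]) + 1/Vmax. The two points give (1/[S], 1/v) = (1.383, 0.04673) and (0.08850, 0.02028).
Slope = (0.04673 − 0.02028)/(1.383 − 0.08850) = 0.02043; intercept = 0.04673 − 0.02043×1.383 = 0.01848.
Vmax = 1/intercept = 54.1 nmol·min⁻¹; Km = slope × Vmax = 0.02043 × 54.1 = 1.11 µM.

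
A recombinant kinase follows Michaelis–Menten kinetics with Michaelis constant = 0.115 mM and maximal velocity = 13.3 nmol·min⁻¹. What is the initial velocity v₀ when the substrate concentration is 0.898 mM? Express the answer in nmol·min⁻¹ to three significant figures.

[S]/(Km+[S]) = 0.898/1.013 = 0.8865, the fractional saturation.
v = 0.8865 × Vmax = 0.8865 × 13.3 = 11.8 nmol·min⁻¹.

11.8 nmol·min⁻¹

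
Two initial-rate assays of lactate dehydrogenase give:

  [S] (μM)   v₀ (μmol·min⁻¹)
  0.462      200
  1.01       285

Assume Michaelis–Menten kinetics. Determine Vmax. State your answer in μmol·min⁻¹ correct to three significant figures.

In reciprocal form, 1/v = (Km/Vmax)·(1/[S]) + 1/Vmax. The two points give (1/[S], 1/v) = (2.165, 0.005000) and (0.9901, 0.003509).
Slope = (0.005000 − 0.003509)/(2.165 − 0.9901) = 0.001270; intercept = 0.005000 − 0.001270×2.165 = 0.002252.
Vmax = 1/intercept = 444 μmol·min⁻¹; Km = slope × Vmax = 0.001270 × 444 = 0.564 μM.

444 μmol·min⁻¹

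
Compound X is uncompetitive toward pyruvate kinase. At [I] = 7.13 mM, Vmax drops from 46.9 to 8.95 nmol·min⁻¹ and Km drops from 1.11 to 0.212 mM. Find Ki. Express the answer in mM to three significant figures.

1.68 mM

Uncompetitive: Vmax,app = Vmax/α (and Km,app = Km/α) with α = 1 + [I]/Ki.
α = Vmax/Vmax,app = 46.9/8.95 = 5.240.
Ki = [I]/(α − 1) = 7.13/4.240 = 1.68 mM.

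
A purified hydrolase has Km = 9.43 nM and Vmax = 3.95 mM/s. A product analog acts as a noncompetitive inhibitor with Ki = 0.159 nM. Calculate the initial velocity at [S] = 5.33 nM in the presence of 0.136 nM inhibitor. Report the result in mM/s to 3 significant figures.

0.769 mM/s

α = 1 + [I]/Ki = 1 + 0.136/0.159 = 1.855.
For a noncompetitive inhibitor, Vmax is reduced to Vmax/α while Km is unchanged: Km,app = 9.43 nM, Vmax,app = 2.13 mM/s.
v = Vmax,app·[S]/(Km,app + [S]) = 2.13 × 5.33/(9.43 + 5.33) = 0.769 mM/s.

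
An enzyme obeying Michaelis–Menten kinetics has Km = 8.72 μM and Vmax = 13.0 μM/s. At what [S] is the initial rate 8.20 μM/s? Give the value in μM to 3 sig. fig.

14.9 μM

The required fractional saturation is v/Vmax = 8.20/13.0 = 0.6308.
Then [S]/(Km+[S]) = 0.6308 ⇒ [S] = 8.72 × 0.6308/(1 − 0.6308) = 14.9 μM.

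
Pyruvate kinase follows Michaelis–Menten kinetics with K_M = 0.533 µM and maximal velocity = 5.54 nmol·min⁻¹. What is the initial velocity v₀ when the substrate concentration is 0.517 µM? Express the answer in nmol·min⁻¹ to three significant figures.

v = Vmax·[S]/(Km + [S]) = 5.54 × 0.517 / (0.533 + 0.517)
  = 2.864 / 1.050 = 2.73 nmol·min⁻¹.

2.73 nmol·min⁻¹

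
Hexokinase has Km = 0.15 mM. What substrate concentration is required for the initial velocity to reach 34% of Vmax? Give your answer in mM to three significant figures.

0.0773 mM

v/Vmax = [S]/(Km+[S]) = 0.34, so [S] = Km·0.34/(1 − 0.34) = 0.15 × 0.5152.
[S] = 0.0773 mM.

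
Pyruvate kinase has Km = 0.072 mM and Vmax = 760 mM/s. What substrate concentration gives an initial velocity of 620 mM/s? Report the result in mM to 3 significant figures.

The required fractional saturation is v/Vmax = 620/760 = 0.8158.
Then [S]/(Km+[S]) = 0.8158 ⇒ [S] = 0.072 × 0.8158/(1 − 0.8158) = 0.319 mM.

0.319 mM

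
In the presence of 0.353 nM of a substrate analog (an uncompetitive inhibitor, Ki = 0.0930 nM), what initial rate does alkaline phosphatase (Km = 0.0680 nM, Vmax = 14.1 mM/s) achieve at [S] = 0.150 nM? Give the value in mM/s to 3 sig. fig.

2.69 mM/s

With α = 1 + [I]/Ki = 1 + 0.353/0.0930 = 4.796, the uncompetitive rate law is v = (Vmax/α)·[S] / (Km/α + [S]).
v = (14.1/4.796)×0.150 / (0.0680/4.796 + 0.150) = 0.4410/0.1642 = 2.69 mM/s.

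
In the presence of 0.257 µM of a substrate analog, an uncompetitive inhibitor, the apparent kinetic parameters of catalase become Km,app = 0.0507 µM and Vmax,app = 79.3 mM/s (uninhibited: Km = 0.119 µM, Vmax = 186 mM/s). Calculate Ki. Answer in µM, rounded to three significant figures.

Uncompetitive: Vmax,app = Vmax/α (and Km,app = Km/α) with α = 1 + [I]/Ki.
α = Vmax/Vmax,app = 186/79.3 = 2.346.
Ki = [I]/(α − 1) = 0.257/1.346 = 0.191 µM.

0.191 µM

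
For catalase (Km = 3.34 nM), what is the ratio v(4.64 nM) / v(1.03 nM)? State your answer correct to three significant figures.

Since Vmax cancels, v₂/v₁ = [S]₂(Km+[S]₁) / [S]₁(Km+[S]₂).
= 4.64×(3.34+1.03) / (1.03×(3.34+4.64)) = 20.28/8.219 = 2.47.

2.47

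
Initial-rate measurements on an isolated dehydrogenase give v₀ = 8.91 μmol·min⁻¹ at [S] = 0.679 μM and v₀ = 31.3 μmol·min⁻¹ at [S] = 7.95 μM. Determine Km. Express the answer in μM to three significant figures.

2.44 μM

From v = Vmax[S]/(Km+[S]), each point gives Vmax = v(Km+[S])/[S].
Equating: 8.91(Km+0.679)/0.679 = 31.3(Km+7.95)/7.95.
13.12·Km + 8.91 = 3.937·Km + 31.3, so (13.12 − 3.937)·Km = 31.3 − 8.91.
Km = 22.39/9.185 = 2.44 μM; then Vmax = 8.91(2.44+0.679)/0.679 = 40.9 μmol·min⁻¹.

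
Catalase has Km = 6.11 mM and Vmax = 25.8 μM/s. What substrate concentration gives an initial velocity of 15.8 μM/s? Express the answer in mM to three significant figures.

Rearranging v = Vmax[S]/(Km+[S]) gives [S] = Km·v/(Vmax − v).
[S] = 6.11 × 15.8 / (25.8 − 15.8) = 96.54/10.00 = 9.65 mM.

9.65 mM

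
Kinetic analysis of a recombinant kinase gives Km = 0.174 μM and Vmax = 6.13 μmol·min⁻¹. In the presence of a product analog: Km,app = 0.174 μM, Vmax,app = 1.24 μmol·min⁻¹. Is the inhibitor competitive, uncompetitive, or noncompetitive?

Vmax decreases (6.13 → 1.24 μmol·min⁻¹) while Km is unchanged — pure noncompetitive inhibition.

noncompetitive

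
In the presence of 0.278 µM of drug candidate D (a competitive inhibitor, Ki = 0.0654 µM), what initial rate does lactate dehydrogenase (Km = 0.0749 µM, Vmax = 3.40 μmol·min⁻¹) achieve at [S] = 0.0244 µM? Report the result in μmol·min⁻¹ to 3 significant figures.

0.199 μmol·min⁻¹

α = 1 + [I]/Ki = 1 + 0.278/0.0654 = 5.251.
For a competitive inhibitor, Vmax is unchanged and the apparent Km becomes α·Km: Km,app = 0.393 µM, Vmax,app = 3.40 μmol·min⁻¹.
v = Vmax,app·[S]/(Km,app + [S]) = 3.40 × 0.0244/(0.393 + 0.0244) = 0.199 μmol·min⁻¹.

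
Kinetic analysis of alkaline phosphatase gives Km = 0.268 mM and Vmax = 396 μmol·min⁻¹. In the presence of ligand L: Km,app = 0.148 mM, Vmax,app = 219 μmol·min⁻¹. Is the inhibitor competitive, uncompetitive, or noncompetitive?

Both Km and Vmax decrease by the same factor (~1.81-fold) — characteristic of uncompetitive inhibition.

uncompetitive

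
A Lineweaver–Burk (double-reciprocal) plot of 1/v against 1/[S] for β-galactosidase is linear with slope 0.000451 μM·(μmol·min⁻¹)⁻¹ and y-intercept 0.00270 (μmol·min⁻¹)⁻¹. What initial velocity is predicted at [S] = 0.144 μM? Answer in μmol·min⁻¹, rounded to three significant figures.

171 μmol·min⁻¹

The y-intercept is 1/Vmax, so Vmax = 1/0.00270 = 370 μmol·min⁻¹.
The slope is Km/Vmax, so Km = 0.000451 × 370 = 0.167 μM.
Then v = 370 × 0.144/(0.167 + 0.144) = 171 μmol·min⁻¹.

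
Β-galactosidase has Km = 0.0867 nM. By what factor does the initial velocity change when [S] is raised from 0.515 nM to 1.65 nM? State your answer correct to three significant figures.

1.11

The fractional saturations are [S]/(Km+[S]) = 0.515/0.6017 = 0.8559 and 1.65/1.737 = 0.9501.
v₂/v₁ is just their ratio: 0.9501/0.8559 = 1.11.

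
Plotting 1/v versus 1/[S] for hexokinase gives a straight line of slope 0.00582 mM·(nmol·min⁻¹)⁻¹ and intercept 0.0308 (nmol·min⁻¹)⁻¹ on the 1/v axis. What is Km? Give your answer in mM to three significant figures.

0.189 mM

y-intercept = 1/Vmax ⇒ Vmax = 32.5 nmol·min⁻¹; slope = Km/Vmax ⇒ Km = slope × Vmax.
Km = 0.00582 × 32.5 = 0.189 mM.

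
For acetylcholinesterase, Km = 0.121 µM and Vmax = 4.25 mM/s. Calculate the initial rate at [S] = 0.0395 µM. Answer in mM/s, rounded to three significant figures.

[S]/(Km+[S]) = 0.0395/0.1605 = 0.2461, the fractional saturation.
v = 0.2461 × Vmax = 0.2461 × 4.25 = 1.05 mM/s.

1.05 mM/s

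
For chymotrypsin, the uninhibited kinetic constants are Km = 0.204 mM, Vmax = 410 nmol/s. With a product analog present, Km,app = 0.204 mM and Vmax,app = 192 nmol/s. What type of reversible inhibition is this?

noncompetitive

Vmax decreases (410 → 192 nmol/s) while Km is unchanged — pure noncompetitive inhibition.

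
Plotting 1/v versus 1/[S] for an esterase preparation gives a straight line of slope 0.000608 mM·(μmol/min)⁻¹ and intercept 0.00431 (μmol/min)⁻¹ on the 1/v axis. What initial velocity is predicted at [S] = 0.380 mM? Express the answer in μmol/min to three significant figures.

169 μmol/min

The y-intercept is 1/Vmax, so Vmax = 1/0.00431 = 232 μmol/min.
The slope is Km/Vmax, so Km = 0.000608 × 232 = 0.141 mM.
Then v = 232 × 0.380/(0.141 + 0.380) = 169 μmol/min.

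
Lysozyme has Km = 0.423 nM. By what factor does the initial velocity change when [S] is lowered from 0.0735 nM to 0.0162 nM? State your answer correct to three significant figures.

0.249

Since Vmax cancels, v₂/v₁ = [S]₂(Km+[S]₁) / [S]₁(Km+[S]₂).
= 0.0162×(0.423+0.0735) / (0.0735×(0.423+0.0162)) = 0.008043/0.03228 = 0.249.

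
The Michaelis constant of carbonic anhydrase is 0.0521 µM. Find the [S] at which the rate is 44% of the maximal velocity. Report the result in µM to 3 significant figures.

0.0409 µM

v/Vmax = [S]/(Km+[S]) = 0.44, so [S] = Km·0.44/(1 − 0.44) = 0.0521 × 0.7857.
[S] = 0.0409 µM.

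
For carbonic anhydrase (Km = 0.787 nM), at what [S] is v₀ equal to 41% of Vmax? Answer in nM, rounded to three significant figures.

0.547 nM

v/Vmax = [S]/(Km+[S]) = 0.41, so [S] = Km·0.41/(1 − 0.41) = 0.787 × 0.6949.
[S] = 0.547 nM.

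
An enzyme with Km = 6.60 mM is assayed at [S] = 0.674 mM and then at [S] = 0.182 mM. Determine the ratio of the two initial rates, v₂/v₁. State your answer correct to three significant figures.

The fractional saturations are [S]/(Km+[S]) = 0.674/7.274 = 0.09266 and 0.182/6.782 = 0.02684.
v₂/v₁ is just their ratio: 0.02684/0.09266 = 0.290.

0.290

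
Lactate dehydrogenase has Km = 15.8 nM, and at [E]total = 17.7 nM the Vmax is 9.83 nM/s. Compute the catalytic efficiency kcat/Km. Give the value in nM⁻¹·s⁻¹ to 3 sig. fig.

0.0351 nM⁻¹·s⁻¹

kcat = Vmax/[E]total = 9.83/17.7 = 0.555 s⁻¹.
kcat/Km = 0.555/15.8 = 0.0351 nM⁻¹·s⁻¹.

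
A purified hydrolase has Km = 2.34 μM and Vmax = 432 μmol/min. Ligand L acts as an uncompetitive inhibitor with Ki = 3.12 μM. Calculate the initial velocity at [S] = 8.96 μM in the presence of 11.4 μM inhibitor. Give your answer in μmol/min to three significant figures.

87.9 μmol/min

With α = 1 + [I]/Ki = 1 + 11.4/3.12 = 4.654, the uncompetitive rate law is v = (Vmax/α)·[S] / (Km/α + [S]).
v = (432/4.654)×8.96 / (2.34/4.654 + 8.96) = 831.7/9.463 = 87.9 μmol/min.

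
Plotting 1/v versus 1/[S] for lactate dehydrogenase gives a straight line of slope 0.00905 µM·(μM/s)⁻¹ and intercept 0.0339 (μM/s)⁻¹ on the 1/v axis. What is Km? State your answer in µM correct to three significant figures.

y-intercept = 1/Vmax ⇒ Vmax = 29.5 μM/s; slope = Km/Vmax ⇒ Km = slope × Vmax.
Km = 0.00905 × 29.5 = 0.267 µM.

0.267 µM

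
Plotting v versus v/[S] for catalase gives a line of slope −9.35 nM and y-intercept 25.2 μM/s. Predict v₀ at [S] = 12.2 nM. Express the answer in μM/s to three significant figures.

14.3 μM/s

In the Eadie–Hofstee form v = Vmax − Km·(v/[S]), the slope is −Km and the intercept is Vmax, so Km = 9.35 nM and Vmax = 25.2 μM/s.
v = 25.2 × 12.2/(9.35 + 12.2) = 14.3 μM/s.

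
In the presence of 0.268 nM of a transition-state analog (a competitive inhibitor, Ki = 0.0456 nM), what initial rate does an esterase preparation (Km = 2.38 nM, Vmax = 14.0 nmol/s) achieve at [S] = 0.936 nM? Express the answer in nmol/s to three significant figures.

0.757 nmol/s

α = 1 + [I]/Ki = 1 + 0.268/0.0456 = 6.877.
For a competitive inhibitor, Vmax is unchanged and the apparent Km becomes α·Km: Km,app = 16.4 nM, Vmax,app = 14.0 nmol/s.
v = Vmax,app·[S]/(Km,app + [S]) = 14.0 × 0.936/(16.4 + 0.936) = 0.757 nmol/s.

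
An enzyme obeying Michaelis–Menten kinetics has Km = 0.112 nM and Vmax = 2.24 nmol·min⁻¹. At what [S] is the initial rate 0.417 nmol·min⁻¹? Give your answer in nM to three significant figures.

Rearranging v = Vmax[S]/(Km+[S]) gives [S] = Km·v/(Vmax − v).
[S] = 0.112 × 0.417 / (2.24 − 0.417) = 0.04670/1.823 = 0.0256 nM.

0.0256 nM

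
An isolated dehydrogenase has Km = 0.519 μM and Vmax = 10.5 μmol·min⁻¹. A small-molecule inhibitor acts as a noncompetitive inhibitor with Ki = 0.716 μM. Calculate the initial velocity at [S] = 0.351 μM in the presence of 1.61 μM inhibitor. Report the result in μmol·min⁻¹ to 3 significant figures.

α = 1 + [I]/Ki = 1 + 1.61/0.716 = 3.249.
For a noncompetitive inhibitor, Vmax is reduced to Vmax/α while Km is unchanged: Km,app = 0.519 μM, Vmax,app = 3.23 μmol·min⁻¹.
v = Vmax,app·[S]/(Km,app + [S]) = 3.23 × 0.351/(0.519 + 0.351) = 1.30 μmol·min⁻¹.

1.30 μmol·min⁻¹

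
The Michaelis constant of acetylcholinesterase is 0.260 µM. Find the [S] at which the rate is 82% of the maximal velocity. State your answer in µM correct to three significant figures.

1.18 µM

v/Vmax = [S]/(Km+[S]) = 0.82, so [S] = Km·0.82/(1 − 0.82) = 0.260 × 4.556.
[S] = 1.18 µM.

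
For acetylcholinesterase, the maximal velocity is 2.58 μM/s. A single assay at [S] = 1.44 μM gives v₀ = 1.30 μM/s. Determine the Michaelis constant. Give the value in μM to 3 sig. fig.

From v = Vmax[S]/(Km+[S]), Km = [S](Vmax − v)/v.
Km = 1.44 × (2.58 − 1.30) / 1.30 = 1.843/1.30 = 1.42 μM.

1.42 μM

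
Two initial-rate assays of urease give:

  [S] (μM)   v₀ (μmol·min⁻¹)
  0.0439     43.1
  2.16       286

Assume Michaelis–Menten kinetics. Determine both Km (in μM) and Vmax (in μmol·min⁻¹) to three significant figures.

In reciprocal form, 1/v = (Km/Vmax)·(1/[S]) + 1/Vmax. The two points give (1/[S], 1/v) = (22.78, 0.02320) and (0.4630, 0.003497).
Slope = (0.02320 − 0.003497)/(22.78 − 0.4630) = 0.0008830; intercept = 0.02320 − 0.0008830×22.78 = 0.003088.
Vmax = 1/intercept = 324 μmol·min⁻¹; Km = slope × Vmax = 0.0008830 × 324 = 0.286 μM.

Km = 0.286 μM; Vmax = 324 μmol·min⁻¹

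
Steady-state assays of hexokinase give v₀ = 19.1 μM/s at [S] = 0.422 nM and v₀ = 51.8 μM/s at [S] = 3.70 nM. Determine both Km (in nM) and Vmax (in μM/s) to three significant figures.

In reciprocal form, 1/v = (Km/Vmax)·(1/[S]) + 1/Vmax. The two points give (1/[S], 1/v) = (2.370, 0.05236) and (0.2703, 0.01931).
Slope = (0.05236 − 0.01931)/(2.370 − 0.2703) = 0.01574; intercept = 0.05236 − 0.01574×2.370 = 0.01505.
Vmax = 1/intercept = 66.4 μM/s; Km = slope × Vmax = 0.01574 × 66.4 = 1.05 nM.

Km = 1.05 nM; Vmax = 66.4 μM/s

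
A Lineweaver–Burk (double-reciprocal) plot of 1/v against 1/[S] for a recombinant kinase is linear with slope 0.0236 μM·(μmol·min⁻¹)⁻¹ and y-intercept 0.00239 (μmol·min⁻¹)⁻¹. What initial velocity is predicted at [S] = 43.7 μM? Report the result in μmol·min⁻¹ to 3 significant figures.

341 μmol·min⁻¹

The y-intercept is 1/Vmax, so Vmax = 1/0.00239 = 418 μmol·min⁻¹.
The slope is Km/Vmax, so Km = 0.0236 × 418 = 9.87 μM.
Then v = 418 × 43.7/(9.87 + 43.7) = 341 μmol·min⁻¹.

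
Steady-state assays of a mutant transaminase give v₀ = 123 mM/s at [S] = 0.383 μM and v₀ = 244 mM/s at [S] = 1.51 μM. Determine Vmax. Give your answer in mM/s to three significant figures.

From v = Vmax[S]/(Km+[S]), each point gives Vmax = v(Km+[S])/[S].
Equating: 123(Km+0.383)/0.383 = 244(Km+1.51)/1.51.
321.1·Km + 123 = 161.6·Km + 244, so (321.1 − 161.6)·Km = 244 − 123.
Km = 121.0/159.6 = 0.758 μM; then Vmax = 123(0.758+0.383)/0.383 = 367 mM/s.

367 mM/s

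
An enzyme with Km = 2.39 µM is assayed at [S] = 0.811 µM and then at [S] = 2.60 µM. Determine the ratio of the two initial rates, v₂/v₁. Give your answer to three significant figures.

2.06

Since Vmax cancels, v₂/v₁ = [S]₂(Km+[S]₁) / [S]₁(Km+[S]₂).
= 2.60×(2.39+0.811) / (0.811×(2.39+2.60)) = 8.323/4.047 = 2.06.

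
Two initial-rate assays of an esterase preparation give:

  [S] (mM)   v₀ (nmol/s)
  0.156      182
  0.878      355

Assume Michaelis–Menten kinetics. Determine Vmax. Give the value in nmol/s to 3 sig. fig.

From v = Vmax[S]/(Km+[S]), each point gives Vmax = v(Km+[S])/[S].
Equating: 182(Km+0.156)/0.156 = 355(Km+0.878)/0.878.
1167·Km + 182 = 404.3·Km + 355, so (1167 − 404.3)·Km = 355 − 182.
Km = 173.0/762.3 = 0.227 mM; then Vmax = 182(0.227+0.156)/0.156 = 447 nmol/s.

447 nmol/s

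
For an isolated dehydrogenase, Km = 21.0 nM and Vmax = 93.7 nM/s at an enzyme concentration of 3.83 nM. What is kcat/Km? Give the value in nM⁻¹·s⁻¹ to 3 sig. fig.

kcat = Vmax/[E]total = 93.7/3.83 = 24.5 s⁻¹.
kcat/Km = 24.5/21.0 = 1.16 nM⁻¹·s⁻¹.

1.16 nM⁻¹·s⁻¹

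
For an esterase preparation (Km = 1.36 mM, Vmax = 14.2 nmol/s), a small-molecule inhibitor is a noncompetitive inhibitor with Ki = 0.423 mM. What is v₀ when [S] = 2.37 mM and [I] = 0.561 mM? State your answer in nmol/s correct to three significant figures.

α = 1 + [I]/Ki = 1 + 0.561/0.423 = 2.326.
For a noncompetitive inhibitor, Vmax is reduced to Vmax/α while Km is unchanged: Km,app = 1.36 mM, Vmax,app = 6.10 nmol/s.
v = Vmax,app·[S]/(Km,app + [S]) = 6.10 × 2.37/(1.36 + 2.37) = 3.88 nmol/s.

3.88 nmol/s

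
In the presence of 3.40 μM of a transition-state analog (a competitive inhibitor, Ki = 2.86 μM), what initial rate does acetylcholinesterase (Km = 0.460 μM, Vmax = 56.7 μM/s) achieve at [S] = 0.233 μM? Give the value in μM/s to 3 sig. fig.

With α = 1 + [I]/Ki = 1 + 3.40/2.86 = 2.189, the competitive rate law is v = Vmax[S] / (αKm + [S]).
v = 56.7×0.233 / (2.189×0.460 + 0.233) = 13.21/1.240 = 10.7 μM/s.

10.7 μM/s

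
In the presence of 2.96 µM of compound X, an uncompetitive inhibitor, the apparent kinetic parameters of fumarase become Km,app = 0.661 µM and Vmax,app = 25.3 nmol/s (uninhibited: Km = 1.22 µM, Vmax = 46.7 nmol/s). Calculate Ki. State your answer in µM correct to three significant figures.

3.50 µM

Uncompetitive: Vmax,app = Vmax/α (and Km,app = Km/α) with α = 1 + [I]/Ki.
α = Vmax/Vmax,app = 46.7/25.3 = 1.846.
Ki = [I]/(α − 1) = 2.96/0.8458 = 3.50 µM.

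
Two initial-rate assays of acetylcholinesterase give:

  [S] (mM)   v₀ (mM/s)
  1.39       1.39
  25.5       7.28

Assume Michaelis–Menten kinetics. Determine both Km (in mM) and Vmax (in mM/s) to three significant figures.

In reciprocal form, 1/v = (Km/Vmax)·(1/[S]) + 1/Vmax. The two points give (1/[S], 1/v) = (0.7194, 0.7194) and (0.03922, 0.1374).
Slope = (0.7194 − 0.1374)/(0.7194 − 0.03922) = 0.8557; intercept = 0.7194 − 0.8557×0.7194 = 0.1038.
Vmax = 1/intercept = 9.63 mM/s; Km = slope × Vmax = 0.8557 × 9.63 = 8.24 mM.

Km = 8.24 mM; Vmax = 9.63 mM/s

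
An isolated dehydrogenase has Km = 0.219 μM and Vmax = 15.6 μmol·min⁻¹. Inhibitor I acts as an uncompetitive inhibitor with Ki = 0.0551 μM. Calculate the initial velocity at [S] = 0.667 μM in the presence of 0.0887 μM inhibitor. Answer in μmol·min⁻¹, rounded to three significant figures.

With α = 1 + [I]/Ki = 1 + 0.0887/0.0551 = 2.610, the uncompetitive rate law is v = (Vmax/α)·[S] / (Km/α + [S]).
v = (15.6/2.610)×0.667 / (0.219/2.610 + 0.667) = 3.987/0.7509 = 5.31 μmol·min⁻¹.

5.31 μmol·min⁻¹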